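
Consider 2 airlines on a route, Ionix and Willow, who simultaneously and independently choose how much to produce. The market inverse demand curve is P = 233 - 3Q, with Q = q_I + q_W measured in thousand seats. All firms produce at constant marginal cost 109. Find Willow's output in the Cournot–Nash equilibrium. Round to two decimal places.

13.78

Each firm earns π_i = (233 - 3Q)q_i - 109q_i.
Setting ∂π_i/∂q_i = 0 with rivals' quantities fixed: 124 - 6q_i - 3q_j = 0.
With identical firms every q_j equals q_i, so q_j = q_i and 124 = 9q_i, giving q_i = 124/9.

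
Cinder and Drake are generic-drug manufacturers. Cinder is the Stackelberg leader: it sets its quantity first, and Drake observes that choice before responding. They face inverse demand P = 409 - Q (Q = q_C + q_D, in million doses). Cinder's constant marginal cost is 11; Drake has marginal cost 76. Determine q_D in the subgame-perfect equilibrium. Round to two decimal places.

Solve by backward induction. Given q_C, the follower Drake maximises π_D = (409 - q_C - q_D)q_D - 76q_D.
Setting the follower's marginal profit to zero, 333 - q_C - 2q_D = 0, i.e. q_D = (333 - q_C)/2.
Cinder substitutes q_D(q_C) into its own profit: π_C = q_C(409 - q_C - (333 - q_C)/2) - 11q_C = (485/2 - (1/2)q_C)q_C - 11q_C.
Leader FOC: 463/2 - q_C = 0, so q_C = 463/2.
Then q_D = (333 - 463/2)/2 = 203/4.

50.75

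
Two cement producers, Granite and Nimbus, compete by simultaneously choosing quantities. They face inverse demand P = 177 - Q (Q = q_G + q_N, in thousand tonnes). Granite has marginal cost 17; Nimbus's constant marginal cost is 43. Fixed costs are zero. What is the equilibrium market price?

79

Granite's profit: π_G = (177 - Q)q_G - (17q_G). Setting ∂π_G/∂q_G = 0: 160 - 2q_G - (q_N) = 0.
Nimbus's first-order condition: 134 - 2q_N - (q_G) = 0.
Rearranging gives the reaction functions q_G = (160 - q_N)/2 and q_N = (134 - q_G)/2.
Solving the pair: q_G = 62, q_N = 36.
Total output Q = 98, so price P = 177 - 98 = 79.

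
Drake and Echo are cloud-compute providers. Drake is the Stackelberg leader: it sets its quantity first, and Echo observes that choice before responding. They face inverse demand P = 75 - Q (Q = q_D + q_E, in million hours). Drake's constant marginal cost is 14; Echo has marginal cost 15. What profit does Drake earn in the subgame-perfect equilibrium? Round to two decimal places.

The follower Echo best-responds to any q_D: π_E = (75 - Q)q_E - 15q_E.
∂π_E/∂q_E = 60 - q_D - 2q_E = 0 gives the reaction function q_E = (60 - q_D)/2.
The leader anticipates this reaction. Substituting into P = 75 - Q gives P = 45 - (1/2)q_D, so π_D = (45 - (1/2)q_D)q_D - 14q_D.
Leader FOC: 31 - q_D = 0, so q_D = 31.
Then q_E = (60 - 31)/2 = 29/2.
Price P = 75 - 91/2 = 59/2.
Drake's profit: (59/2 - 14)·31 = 961/2.

480.50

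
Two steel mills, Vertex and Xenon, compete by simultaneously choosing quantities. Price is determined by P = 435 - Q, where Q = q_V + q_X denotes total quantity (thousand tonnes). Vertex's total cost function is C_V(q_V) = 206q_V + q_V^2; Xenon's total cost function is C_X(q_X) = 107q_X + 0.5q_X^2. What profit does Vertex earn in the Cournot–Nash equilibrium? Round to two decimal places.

Vertex's profit: π_V = (435 - Q)q_V - (206q_V + q_V²). Setting ∂π_V/∂q_V = 0: 229 - 4q_V - (q_X) = 0.
Xenon's profit: π_X = (435 - Q)q_X - (107q_X + (1/2)q_X²). Setting ∂π_X/∂q_X = 0: 328 - 3q_X - (q_V) = 0.
Rearranging gives the reaction functions q_V = (229 - q_X)/4 and q_X = (328 - q_V)/3.
Substituting one into the other gives q_V = 359/11 and q_X = 1083/11.
Price P = 435 - 1442/11 = 303.9091.
Vertex's profit: 303.9091·(359/11) - 206·(359/11) - (359/11)² = 2130.2645.

2130.26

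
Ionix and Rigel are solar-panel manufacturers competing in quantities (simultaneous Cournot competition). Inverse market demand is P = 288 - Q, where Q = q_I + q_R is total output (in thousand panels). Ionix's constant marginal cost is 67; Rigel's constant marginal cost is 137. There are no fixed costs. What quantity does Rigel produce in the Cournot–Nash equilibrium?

27

Ionix's profit: π_I = (288 - Q)q_I - (67q_I). Setting ∂π_I/∂q_I = 0: 221 - 2q_I - (q_R) = 0.
Rigel's first-order condition: 151 - 2q_R - (q_I) = 0.
Rearranging gives the reaction functions q_I = (221 - q_R)/2 and q_R = (151 - q_I)/2.
Substituting one into the other gives q_I = 97 and q_R = 27.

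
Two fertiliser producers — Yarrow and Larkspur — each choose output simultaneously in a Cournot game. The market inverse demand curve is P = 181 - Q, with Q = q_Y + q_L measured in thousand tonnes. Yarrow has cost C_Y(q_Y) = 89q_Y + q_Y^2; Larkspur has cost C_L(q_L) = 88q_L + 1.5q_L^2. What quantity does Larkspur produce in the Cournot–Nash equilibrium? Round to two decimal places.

Yarrow's profit: π_Y = (181 - Q)q_Y - (89q_Y + q_Y²). Setting ∂π_Y/∂q_Y = 0: 92 - 4q_Y - (q_L) = 0.
Larkspur's first-order condition: 93 - 5q_L - (q_Y) = 0.
So q_Y = (92 - q_L)/4 and q_L = (93 - q_Y)/5.
Substituting one into the other gives q_Y = 367/19 and q_L = 280/19.

14.74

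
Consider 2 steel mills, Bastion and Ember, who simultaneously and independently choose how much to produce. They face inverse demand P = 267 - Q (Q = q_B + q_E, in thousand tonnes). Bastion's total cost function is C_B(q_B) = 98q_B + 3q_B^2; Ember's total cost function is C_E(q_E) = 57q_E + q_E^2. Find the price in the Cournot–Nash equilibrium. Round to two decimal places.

203.23

Bastion's profit: π_B = (267 - Q)q_B - (98q_B + 3q_B²). Setting ∂π_B/∂q_B = 0: 169 - 8q_B - (q_E) = 0.
Ember's profit: π_E = (267 - Q)q_E - (57q_E + q_E²). Setting ∂π_E/∂q_E = 0: 210 - 4q_E - (q_B) = 0.
Rearranging gives the reaction functions q_B = (169 - q_E)/8 and q_E = (210 - q_B)/4.
Substituting one into the other gives q_B = 466/31 and q_E = 1511/31.
Total output Q = 1977/31, so price P = 267 - 1977/31 = 203.2258.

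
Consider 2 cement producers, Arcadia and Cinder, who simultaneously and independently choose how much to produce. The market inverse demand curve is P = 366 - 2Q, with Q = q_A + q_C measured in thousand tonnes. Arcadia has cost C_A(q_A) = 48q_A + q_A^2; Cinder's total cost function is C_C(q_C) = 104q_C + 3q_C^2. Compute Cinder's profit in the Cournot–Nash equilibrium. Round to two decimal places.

Arcadia's profit: π_A = (366 - 2Q)q_A - (48q_A + q_A²). Setting ∂π_A/∂q_A = 0: 318 - 6q_A - 2(q_C) = 0.
Cinder's first-order condition: 262 - 10q_C - 2(q_A) = 0.
Best responses: q_A = (318 - 2q_C)/6, q_C = (262 - 2q_A)/10.
Solving the pair: q_A = 332/7, q_C = 117/7.
Price P = 366 - 2·(449/7) = 1664/7.
Cinder's profit: (1664/7)·(117/7) - 104·(117/7) - 3(117/7)² = 1396.8367.

1396.84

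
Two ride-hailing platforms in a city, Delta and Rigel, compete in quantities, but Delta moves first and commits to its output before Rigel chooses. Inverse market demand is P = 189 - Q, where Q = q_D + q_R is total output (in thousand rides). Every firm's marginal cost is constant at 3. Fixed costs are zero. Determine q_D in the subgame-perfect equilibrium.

93

The follower Rigel best-responds to any q_D: π_R = (189 - Q)q_R - 3q_R.
Follower FOC: 186 - q_D - 2q_R = 0, so q_R(q_D) = (186 - q_D)/2.
Delta substitutes q_R(q_D) into its own profit: π_D = q_D(189 - q_D - (186 - q_D)/2) - 3q_D = (96 - (1/2)q_D)q_D - 3q_D.
The leader's first-order condition 93 - q_D = 0 yields q_D = 93.
Then q_R = (186 - 93)/2 = 93/2.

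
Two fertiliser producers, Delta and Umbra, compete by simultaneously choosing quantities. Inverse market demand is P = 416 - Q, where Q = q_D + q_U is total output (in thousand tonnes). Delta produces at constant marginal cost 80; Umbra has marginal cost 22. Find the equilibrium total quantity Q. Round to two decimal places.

243.33

Delta's profit: π_D = (416 - Q)q_D - (80q_D). Setting ∂π_D/∂q_D = 0: 336 - 2q_D - (q_U) = 0.
Umbra's first-order condition: 394 - 2q_U - (q_D) = 0.
So q_D = (336 - q_U)/2 and q_U = (394 - q_D)/2.
Substituting one into the other gives q_D = 278/3 and q_U = 452/3.
Total output Q = 278/3 + 452/3 = 730/3.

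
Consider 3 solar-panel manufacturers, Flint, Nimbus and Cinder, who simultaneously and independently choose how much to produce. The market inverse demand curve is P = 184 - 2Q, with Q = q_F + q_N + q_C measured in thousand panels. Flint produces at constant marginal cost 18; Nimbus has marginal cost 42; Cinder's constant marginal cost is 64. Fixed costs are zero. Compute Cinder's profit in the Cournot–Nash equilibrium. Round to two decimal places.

84.50

Flint's profit: π_F = (184 - 2Q)q_F - (18q_F). Setting ∂π_F/∂q_F = 0: 166 - 4q_F - 2(q_N + q_C) = 0.
Nimbus's profit: π_N = (184 - 2Q)q_N - (42q_N). Setting ∂π_N/∂q_N = 0: 142 - 4q_N - 2(q_F + q_C) = 0.
Cinder's profit: π_C = (184 - 2Q)q_C - (64q_C). Setting ∂π_C/∂q_C = 0: 120 - 4q_C - 2(q_F + q_N) = 0.
Adding the 3 conditions: 428 − 4Q − 4Q = 0, i.e. Q = 107/2.
Back-substituting: q_F = (166 − 107)/2 = 59/2, q_N = (142 − 107)/2 = 35/2, q_C = (120 − 107)/2 = 13/2.
Price P = 184 - 2·(107/2) = 77.
Cinder's profit: (77 - 64)·(13/2) = 169/2.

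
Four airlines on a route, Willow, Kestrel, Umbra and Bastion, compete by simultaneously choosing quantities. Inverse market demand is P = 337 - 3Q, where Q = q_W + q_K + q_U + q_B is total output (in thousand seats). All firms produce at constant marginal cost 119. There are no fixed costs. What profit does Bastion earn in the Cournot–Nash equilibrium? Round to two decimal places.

633.65

Each firm earns π_i = (337 - 3Q)q_i - 119q_i.
Setting ∂π_i/∂q_i = 0 with rivals' quantities fixed: 218 - 6q_i - 3·Σ_{j≠i} q_j = 0.
By symmetry each firm produces the same amount; substituting Σ_{j≠i} q_j = 3q_i yields q_i = 218/15.
Price P = 337 - 3·(872/15) = 813/5.
Bastion's profit: (813/5 - 119)·(218/15) = 633.6533.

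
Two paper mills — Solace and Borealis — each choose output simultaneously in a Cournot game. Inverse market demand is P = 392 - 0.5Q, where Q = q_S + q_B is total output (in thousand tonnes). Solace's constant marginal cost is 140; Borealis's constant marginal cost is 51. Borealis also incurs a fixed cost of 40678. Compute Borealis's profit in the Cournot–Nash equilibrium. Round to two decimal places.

Solace's profit: π_S = (392 - 0.5Q)q_S - (140q_S). Setting ∂π_S/∂q_S = 0: 252 - q_S - (1/2)(q_B) = 0.
Borealis's profit: π_B = (392 - 0.5Q)q_B - (51q_B). Setting ∂π_B/∂q_B = 0: 341 - q_B - (1/2)(q_S) = 0.
Best responses: q_S = (252 - (1/2)q_B), q_B = (341 - (1/2)q_S).
Solving the pair: q_S = 326/3, q_B = 860/3.
Price P = 392 - (1/2)·(1186/3) = 583/3.
Borealis's profit: (583/3 - 51)·(860/3) - 40678 = 410.8889.

410.89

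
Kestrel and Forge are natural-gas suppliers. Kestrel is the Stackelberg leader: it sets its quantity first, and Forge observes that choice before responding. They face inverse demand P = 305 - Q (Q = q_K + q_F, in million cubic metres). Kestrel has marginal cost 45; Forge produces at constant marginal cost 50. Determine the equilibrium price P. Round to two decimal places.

111.25

The follower Forge best-responds to any q_K: π_F = (305 - Q)q_F - 50q_F.
Setting the follower's marginal profit to zero, 255 - q_K - 2q_F = 0, i.e. q_F = (255 - q_K)/2.
The leader anticipates this reaction. Substituting into P = 305 - Q gives P = 355/2 - (1/2)q_K, so π_K = (355/2 - (1/2)q_K)q_K - 45q_K.
Maximising: ∂π_K/∂q_K = 265/2 - q_K = 0, giving q_K = 265/2.
Then q_F = (255 - 265/2)/2 = 245/4.
Total output Q = 775/4, so price P = 305 - 775/4 = 445/4.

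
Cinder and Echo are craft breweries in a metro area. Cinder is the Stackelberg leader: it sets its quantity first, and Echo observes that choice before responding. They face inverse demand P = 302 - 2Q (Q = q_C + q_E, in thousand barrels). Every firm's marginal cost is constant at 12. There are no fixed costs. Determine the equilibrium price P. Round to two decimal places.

84.50

Solve by backward induction. Given q_C, the follower Echo maximises π_E = (302 - 2q_C - 2q_E)q_E - 12q_E.
Follower FOC: 290 - 2q_C - 4q_E = 0, so q_E(q_C) = (290 - 2q_C)/4.
Cinder substitutes q_E(q_C) into its own profit: π_C = q_C(302 - 2q_C - (290 - 2q_C)/2) - 12q_C = (157 - q_C)q_C - 12q_C.
The leader's first-order condition 145 - 2q_C = 0 yields q_C = 145/2.
Then q_E = (290 - 2·(145/2))/4 = 145/4.
Total output Q = 435/4, so price P = 302 - 2·(435/4) = 169/2.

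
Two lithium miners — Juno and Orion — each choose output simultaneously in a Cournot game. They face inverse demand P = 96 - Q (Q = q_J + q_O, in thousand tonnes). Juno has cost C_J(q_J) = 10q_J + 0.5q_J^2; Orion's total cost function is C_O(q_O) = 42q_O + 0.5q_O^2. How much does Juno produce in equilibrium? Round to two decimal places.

25.50

Juno's profit: π_J = (96 - Q)q_J - (10q_J + (1/2)q_J²). Setting ∂π_J/∂q_J = 0: 86 - 3q_J - (q_O) = 0.
Orion's profit: π_O = (96 - Q)q_O - (42q_O + (1/2)q_O²). Setting ∂π_O/∂q_O = 0: 54 - 3q_O - (q_J) = 0.
Best responses: q_J = (86 - q_O)/3, q_O = (54 - q_J)/3.
Solving the pair: q_J = 51/2, q_O = 19/2.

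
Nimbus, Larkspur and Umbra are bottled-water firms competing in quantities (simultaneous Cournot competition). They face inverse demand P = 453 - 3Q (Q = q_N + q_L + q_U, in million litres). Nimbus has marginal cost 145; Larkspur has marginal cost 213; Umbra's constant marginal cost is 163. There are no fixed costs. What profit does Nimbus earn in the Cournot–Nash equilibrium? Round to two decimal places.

Nimbus's profit: π_N = (453 - 3Q)q_N - (145q_N). Setting ∂π_N/∂q_N = 0: 308 - 6q_N - 3(q_L + q_U) = 0.
Larkspur's profit: π_L = (453 - 3Q)q_L - (213q_L). Setting ∂π_L/∂q_L = 0: 240 - 6q_L - 3(q_N + q_U) = 0.
Umbra's profit: π_U = (453 - 3Q)q_U - (163q_U). Setting ∂π_U/∂q_U = 0: 290 - 6q_U - 3(q_N + q_L) = 0.
Adding the 3 first-order conditions: 838 − 12Q = 0, so Q = 419/6.
Back-substituting: q_N = (308 − 419/2)/3 = 197/6, q_L = (240 − 419/2)/3 = 61/6, q_U = (290 − 419/2)/3 = 161/6.
Price P = 453 - 3·(419/6) = 487/2.
Nimbus's profit: (487/2 - 145)·(197/6) = 3234.0833.

3234.08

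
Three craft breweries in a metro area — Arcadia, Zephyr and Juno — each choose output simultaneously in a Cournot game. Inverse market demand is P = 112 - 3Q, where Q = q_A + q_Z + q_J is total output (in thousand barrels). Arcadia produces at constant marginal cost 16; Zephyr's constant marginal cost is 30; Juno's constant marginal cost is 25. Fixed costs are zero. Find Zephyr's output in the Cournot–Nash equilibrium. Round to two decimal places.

Arcadia's profit: π_A = (112 - 3Q)q_A - (16q_A). Setting ∂π_A/∂q_A = 0: 96 - 6q_A - 3(q_Z + q_J) = 0.
Zephyr's profit: π_Z = (112 - 3Q)q_Z - (30q_Z). Setting ∂π_Z/∂q_Z = 0: 82 - 6q_Z - 3(q_A + q_J) = 0.
Juno's profit: π_J = (112 - 3Q)q_J - (25q_J). Setting ∂π_J/∂q_J = 0: 87 - 6q_J - 3(q_A + q_Z) = 0.
Summing all 3 equations gives 265 − 12Q = 0, hence Q = 265/12.
Back-substituting: q_A = (96 − 265/4)/3 = 119/12, q_Z = (82 − 265/4)/3 = 21/4, q_J = (87 − 265/4)/3 = 83/12.

5.25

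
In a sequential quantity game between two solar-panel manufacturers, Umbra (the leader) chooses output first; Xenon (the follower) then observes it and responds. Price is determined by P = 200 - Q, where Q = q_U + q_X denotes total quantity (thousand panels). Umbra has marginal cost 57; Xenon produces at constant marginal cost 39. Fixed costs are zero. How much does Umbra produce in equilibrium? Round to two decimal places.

62.50

The follower Xenon best-responds to any q_U: π_X = (200 - Q)q_X - 39q_X.
Setting the follower's marginal profit to zero, 161 - q_U - 2q_X = 0, i.e. q_X = (161 - q_U)/2.
Umbra substitutes q_X(q_U) into its own profit: π_U = q_U(200 - q_U - (161 - q_U)/2) - 57q_U = (239/2 - (1/2)q_U)q_U - 57q_U.
Maximising: ∂π_U/∂q_U = 125/2 - q_U = 0, giving q_U = 125/2.
Then q_X = (161 - 125/2)/2 = 197/4.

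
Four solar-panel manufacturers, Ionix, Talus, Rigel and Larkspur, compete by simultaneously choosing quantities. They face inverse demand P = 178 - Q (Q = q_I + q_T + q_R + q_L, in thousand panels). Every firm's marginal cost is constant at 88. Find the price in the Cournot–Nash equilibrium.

Each firm earns π_i = (178 - Q)q_i - 88q_i.
First-order condition (treating rivals' output as given): 90 - 2q_i - Σ_{j≠i} q_j = 0.
By symmetry each firm produces the same amount; substituting Σ_{j≠i} q_j = 3q_i yields q_i = 90/5 = 18.
Total output Q = 72, so price P = 178 - 72 = 106.

106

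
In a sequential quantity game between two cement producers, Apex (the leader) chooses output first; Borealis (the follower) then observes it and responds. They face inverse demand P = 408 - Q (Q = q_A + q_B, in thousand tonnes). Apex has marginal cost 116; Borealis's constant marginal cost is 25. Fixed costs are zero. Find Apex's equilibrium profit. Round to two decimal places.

5050.13

The follower Borealis best-responds to any q_A: π_B = (408 - Q)q_B - 25q_B.
Follower FOC: 383 - q_A - 2q_B = 0, so q_B(q_A) = (383 - q_A)/2.
The leader anticipates this reaction. Substituting into P = 408 - Q gives P = 433/2 - (1/2)q_A, so π_A = (433/2 - (1/2)q_A)q_A - 116q_A.
Leader FOC: 201/2 - q_A = 0, so q_A = 201/2.
Then q_B = (383 - 201/2)/2 = 565/4.
Price P = 408 - 967/4 = 665/4.
Apex's profit: (665/4 - 116)·(201/2) = 5050.1250.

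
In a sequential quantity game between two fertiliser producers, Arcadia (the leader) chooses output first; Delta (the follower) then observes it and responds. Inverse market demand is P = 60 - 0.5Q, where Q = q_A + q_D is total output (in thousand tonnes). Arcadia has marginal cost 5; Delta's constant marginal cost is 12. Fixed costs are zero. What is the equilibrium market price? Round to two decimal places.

Solve by backward induction. Given q_A, the follower Delta maximises π_D = (60 - (1/2)q_A - (1/2)q_D)q_D - 12q_D.
Follower FOC: 48 - (1/2)q_A - q_D = 0, so q_D(q_A) = (48 - (1/2)q_A).
The leader anticipates this reaction. Substituting into P = 60 - 0.5Q gives P = 36 - (1/4)q_A, so π_A = (36 - (1/4)q_A)q_A - 5q_A.
Maximising: ∂π_A/∂q_A = 31 - (1/2)q_A = 0, giving q_A = 62.
Then q_D = (48 - (1/2)·62) = 17.
Total output Q = 79, so price P = 60 - (1/2)·79 = 41/2.

20.50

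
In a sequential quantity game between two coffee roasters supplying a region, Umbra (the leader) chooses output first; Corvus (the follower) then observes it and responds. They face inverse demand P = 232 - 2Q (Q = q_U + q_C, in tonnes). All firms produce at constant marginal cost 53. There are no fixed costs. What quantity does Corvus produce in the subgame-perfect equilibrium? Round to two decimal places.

The follower Corvus best-responds to any q_U: π_C = (232 - 2Q)q_C - 53q_C.
Follower FOC: 179 - 2q_U - 4q_C = 0, so q_C(q_U) = (179 - 2q_U)/4.
The leader anticipates this reaction. Substituting into P = 232 - 2Q gives P = 285/2 - q_U, so π_U = (285/2 - q_U)q_U - 53q_U.
Leader FOC: 179/2 - 2q_U = 0, so q_U = 179/4.
Then q_C = (179 - 2·(179/4))/4 = 179/8.

22.38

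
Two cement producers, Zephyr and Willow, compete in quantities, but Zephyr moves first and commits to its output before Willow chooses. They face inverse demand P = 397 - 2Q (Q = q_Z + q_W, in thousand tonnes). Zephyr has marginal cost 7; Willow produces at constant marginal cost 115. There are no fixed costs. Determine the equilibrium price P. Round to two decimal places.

131.50

Solve by backward induction. Given q_Z, the follower Willow maximises π_W = (397 - 2q_Z - 2q_W)q_W - 115q_W.
Setting the follower's marginal profit to zero, 282 - 2q_Z - 4q_W = 0, i.e. q_W = (282 - 2q_Z)/4.
Zephyr substitutes q_W(q_Z) into its own profit: π_Z = q_Z(397 - 2q_Z - (282 - 2q_Z)/2) - 7q_Z = (256 - q_Z)q_Z - 7q_Z.
Maximising: ∂π_Z/∂q_Z = 249 - 2q_Z = 0, giving q_Z = 249/2.
Then q_W = (282 - 2·(249/2))/4 = 33/4.
Total output Q = 531/4, so price P = 397 - 2·(531/4) = 263/2.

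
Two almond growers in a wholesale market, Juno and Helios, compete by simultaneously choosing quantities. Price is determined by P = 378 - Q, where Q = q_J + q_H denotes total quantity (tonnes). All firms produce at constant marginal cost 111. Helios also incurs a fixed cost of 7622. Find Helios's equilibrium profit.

Each firm earns π_i = (378 - Q)q_i - 111q_i.
Setting ∂π_i/∂q_i = 0 with rivals' quantities fixed: 267 - 2q_i - q_j = 0.
By symmetry each firm produces the same amount; substituting q_j = q_i yields q_i = 267/3 = 89.
Price P = 378 - 178 = 200.
Helios's profit: (200 - 111)·89 - 7622 = 299.

299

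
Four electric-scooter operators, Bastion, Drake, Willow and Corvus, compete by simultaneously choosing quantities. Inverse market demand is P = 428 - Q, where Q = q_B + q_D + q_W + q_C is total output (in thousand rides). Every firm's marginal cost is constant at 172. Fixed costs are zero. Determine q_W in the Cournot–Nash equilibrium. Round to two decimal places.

51.20

Each firm earns π_i = (428 - Q)q_i - 172q_i.
Setting ∂π_i/∂q_i = 0 with rivals' quantities fixed: 256 - 2q_i - Σ_{j≠i} q_j = 0.
With identical firms every q_j equals q_i, so Σ_{j≠i} q_j = 3q_i and 256 = 5q_i, giving q_i = 256/5.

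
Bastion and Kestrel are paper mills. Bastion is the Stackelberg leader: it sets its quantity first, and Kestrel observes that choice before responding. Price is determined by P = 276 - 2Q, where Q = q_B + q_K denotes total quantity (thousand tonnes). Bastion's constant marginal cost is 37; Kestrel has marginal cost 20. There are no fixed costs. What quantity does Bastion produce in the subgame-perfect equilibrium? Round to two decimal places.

The follower Kestrel best-responds to any q_B: π_K = (276 - 2Q)q_K - 20q_K.
Follower FOC: 256 - 2q_B - 4q_K = 0, so q_K(q_B) = (256 - 2q_B)/4.
Bastion substitutes q_K(q_B) into its own profit: π_B = q_B(276 - 2q_B - (256 - 2q_B)/2) - 37q_B = (148 - q_B)q_B - 37q_B.
The leader's first-order condition 111 - 2q_B = 0 yields q_B = 111/2.
Then q_K = (256 - 2·(111/2))/4 = 145/4.

55.50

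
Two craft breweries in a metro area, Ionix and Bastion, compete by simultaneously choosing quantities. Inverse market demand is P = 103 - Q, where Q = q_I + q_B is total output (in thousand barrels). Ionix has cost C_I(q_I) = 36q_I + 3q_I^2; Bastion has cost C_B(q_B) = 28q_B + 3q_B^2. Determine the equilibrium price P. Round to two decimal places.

Ionix's profit: π_I = (103 - Q)q_I - (36q_I + 3q_I²). Setting ∂π_I/∂q_I = 0: 67 - 8q_I - (q_B) = 0.
Bastion's profit: π_B = (103 - Q)q_B - (28q_B + 3q_B²). Setting ∂π_B/∂q_B = 0: 75 - 8q_B - (q_I) = 0.
So q_I = (67 - q_B)/8 and q_B = (75 - q_I)/8.
Substituting one into the other gives q_I = 461/63 and q_B = 533/63.
Total output Q = 142/9, so price P = 103 - 142/9 = 785/9.

87.22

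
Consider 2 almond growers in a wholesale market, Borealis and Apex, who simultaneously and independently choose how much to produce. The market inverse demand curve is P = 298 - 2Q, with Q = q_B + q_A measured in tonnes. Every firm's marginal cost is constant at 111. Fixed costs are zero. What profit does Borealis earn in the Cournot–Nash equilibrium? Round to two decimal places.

1942.72

A representative firm's profit is π_i = q_i(298 - 2Q) - 111q_i.
Setting ∂π_i/∂q_i = 0 with rivals' quantities fixed: 187 - 4q_i - 2q_j = 0.
By symmetry each firm produces the same amount; substituting q_j = q_i yields q_i = 187/6.
Price P = 298 - 2·(187/3) = 520/3.
Borealis's profit: (520/3 - 111)·(187/6) = 1942.7222.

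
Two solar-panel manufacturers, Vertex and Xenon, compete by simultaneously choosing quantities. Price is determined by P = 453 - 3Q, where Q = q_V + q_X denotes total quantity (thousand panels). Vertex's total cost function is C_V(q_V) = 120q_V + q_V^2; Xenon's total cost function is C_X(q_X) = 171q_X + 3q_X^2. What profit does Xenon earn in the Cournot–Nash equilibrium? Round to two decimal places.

1252.52

Vertex's profit: π_V = (453 - 3Q)q_V - (120q_V + q_V²). Setting ∂π_V/∂q_V = 0: 333 - 8q_V - 3(q_X) = 0.
Xenon's first-order condition: 282 - 12q_X - 3(q_V) = 0.
Best responses: q_V = (333 - 3q_X)/8, q_X = (282 - 3q_V)/12.
Solving the pair: q_V = 1050/29, q_X = 419/29.
Price P = 453 - 3·(1469/29) = 301.0345.
Xenon's profit: 301.0345·(419/29) - 171·(419/29) - 3(419/29)² = 1252.5161.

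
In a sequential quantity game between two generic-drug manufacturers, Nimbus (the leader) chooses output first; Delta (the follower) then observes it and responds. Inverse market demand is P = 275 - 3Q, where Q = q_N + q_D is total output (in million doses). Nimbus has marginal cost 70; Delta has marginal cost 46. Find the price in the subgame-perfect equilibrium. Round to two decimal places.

The follower Delta best-responds to any q_N: π_D = (275 - 3Q)q_D - 46q_D.
Setting the follower's marginal profit to zero, 229 - 3q_N - 6q_D = 0, i.e. q_D = (229 - 3q_N)/6.
The leader anticipates this reaction. Substituting into P = 275 - 3Q gives P = 321/2 - (3/2)q_N, so π_N = (321/2 - (3/2)q_N)q_N - 70q_N.
Leader FOC: 181/2 - 3q_N = 0, so q_N = 181/6.
Then q_D = (229 - 3·(181/6))/6 = 277/12.
Total output Q = 213/4, so price P = 275 - 3·(213/4) = 461/4.

115.25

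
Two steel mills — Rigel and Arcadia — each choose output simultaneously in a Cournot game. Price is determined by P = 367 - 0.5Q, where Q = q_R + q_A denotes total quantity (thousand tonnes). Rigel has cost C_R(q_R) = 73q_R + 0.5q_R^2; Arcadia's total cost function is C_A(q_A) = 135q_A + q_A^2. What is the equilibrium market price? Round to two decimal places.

272.83

Rigel's profit: π_R = (367 - 0.5Q)q_R - (73q_R + (1/2)q_R²). Setting ∂π_R/∂q_R = 0: 294 - 2q_R - (1/2)(q_A) = 0.
Arcadia's profit: π_A = (367 - 0.5Q)q_A - (135q_A + q_A²). Setting ∂π_A/∂q_A = 0: 232 - 3q_A - (1/2)(q_R) = 0.
So q_R = (294 - (1/2)q_A)/2 and q_A = (232 - (1/2)q_R)/3.
Solving the pair: q_R = 133.2174, q_A = 1268/23.
Total output Q = 188.3478, so price P = 367 - (1/2)·188.3478 = 272.8261.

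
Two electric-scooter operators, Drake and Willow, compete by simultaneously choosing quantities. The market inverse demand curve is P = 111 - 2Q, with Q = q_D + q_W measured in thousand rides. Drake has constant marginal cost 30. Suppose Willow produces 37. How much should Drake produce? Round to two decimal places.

With the rival's output fixed at 37, Drake's profit is π_D = (111 - 2·37 - 2q_D)q_D - (30q_D) = (37 - 2q_D)q_D - (30q_D).
∂π_D/∂q_D = 7 - 4q_D = 0, so q_D = 7/4.

1.75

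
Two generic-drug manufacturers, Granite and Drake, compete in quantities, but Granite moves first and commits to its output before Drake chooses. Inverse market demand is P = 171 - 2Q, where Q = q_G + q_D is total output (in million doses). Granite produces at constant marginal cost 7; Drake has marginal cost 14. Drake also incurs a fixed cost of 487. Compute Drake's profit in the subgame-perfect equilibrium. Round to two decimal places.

Solve by backward induction. Given q_G, the follower Drake maximises π_D = (171 - 2q_G - 2q_D)q_D - 14q_D.
Follower FOC: 157 - 2q_G - 4q_D = 0, so q_D(q_G) = (157 - 2q_G)/4.
The leader anticipates this reaction. Substituting into P = 171 - 2Q gives P = 185/2 - q_G, so π_G = (185/2 - q_G)q_G - 7q_G.
Leader FOC: 171/2 - 2q_G = 0, so q_G = 171/4.
Then q_D = (157 - 2·(171/4))/4 = 143/8.
Price P = 171 - 2·(485/8) = 199/4.
Drake's profit: (199/4 - 14)·(143/8) - 487 = 152.0313.

152.03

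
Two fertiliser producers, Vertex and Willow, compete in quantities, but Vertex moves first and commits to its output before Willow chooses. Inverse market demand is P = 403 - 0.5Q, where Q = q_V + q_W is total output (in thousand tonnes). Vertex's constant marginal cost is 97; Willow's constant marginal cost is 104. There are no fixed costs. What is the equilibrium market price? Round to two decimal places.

The follower Willow best-responds to any q_V: π_W = (403 - 0.5Q)q_W - 104q_W.
Follower FOC: 299 - (1/2)q_V - q_W = 0, so q_W(q_V) = (299 - (1/2)q_V).
The leader anticipates this reaction. Substituting into P = 403 - 0.5Q gives P = 507/2 - (1/4)q_V, so π_V = (507/2 - (1/4)q_V)q_V - 97q_V.
Maximising: ∂π_V/∂q_V = 313/2 - (1/2)q_V = 0, giving q_V = 313.
Then q_W = (299 - (1/2)·313) = 285/2.
Total output Q = 911/2, so price P = 403 - (1/2)·(911/2) = 701/4.

175.25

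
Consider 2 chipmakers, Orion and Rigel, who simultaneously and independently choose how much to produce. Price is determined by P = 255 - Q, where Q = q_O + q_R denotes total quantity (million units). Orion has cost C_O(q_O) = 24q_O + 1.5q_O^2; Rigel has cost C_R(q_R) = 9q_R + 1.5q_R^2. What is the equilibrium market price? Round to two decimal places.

Orion's profit: π_O = (255 - Q)q_O - (24q_O + (3/2)q_O²). Setting ∂π_O/∂q_O = 0: 231 - 5q_O - (q_R) = 0.
Rigel's first-order condition: 246 - 5q_R - (q_O) = 0.
So q_O = (231 - q_R)/5 and q_R = (246 - q_O)/5.
Substituting one into the other gives q_O = 303/8 and q_R = 333/8.
Total output Q = 159/2, so price P = 255 - 159/2 = 351/2.

175.50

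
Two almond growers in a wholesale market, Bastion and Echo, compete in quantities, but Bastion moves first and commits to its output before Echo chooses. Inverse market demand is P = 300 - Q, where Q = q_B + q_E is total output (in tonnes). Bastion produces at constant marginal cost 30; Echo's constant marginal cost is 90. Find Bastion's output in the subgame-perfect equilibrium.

165

Solve by backward induction. Given q_B, the follower Echo maximises π_E = (300 - q_B - q_E)q_E - 90q_E.
∂π_E/∂q_E = 210 - q_B - 2q_E = 0 gives the reaction function q_E = (210 - q_B)/2.
Bastion substitutes q_E(q_B) into its own profit: π_B = q_B(300 - q_B - (210 - q_B)/2) - 30q_B = (195 - (1/2)q_B)q_B - 30q_B.
Maximising: ∂π_B/∂q_B = 165 - q_B = 0, giving q_B = 165.
Then q_E = (210 - 165)/2 = 45/2.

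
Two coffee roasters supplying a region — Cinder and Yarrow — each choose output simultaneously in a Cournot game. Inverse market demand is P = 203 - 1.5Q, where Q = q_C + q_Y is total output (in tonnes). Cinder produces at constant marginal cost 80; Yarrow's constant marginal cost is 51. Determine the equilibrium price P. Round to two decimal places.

111.33

Cinder's profit: π_C = (203 - 1.5Q)q_C - (80q_C). Setting ∂π_C/∂q_C = 0: 123 - 3q_C - (3/2)(q_Y) = 0.
Yarrow's first-order condition: 152 - 3q_Y - (3/2)(q_C) = 0.
So q_C = (123 - (3/2)q_Y)/3 and q_Y = (152 - (3/2)q_C)/3.
Substituting one into the other gives q_C = 188/9 and q_Y = 362/9.
Total output Q = 550/9, so price P = 203 - (3/2)·(550/9) = 334/3.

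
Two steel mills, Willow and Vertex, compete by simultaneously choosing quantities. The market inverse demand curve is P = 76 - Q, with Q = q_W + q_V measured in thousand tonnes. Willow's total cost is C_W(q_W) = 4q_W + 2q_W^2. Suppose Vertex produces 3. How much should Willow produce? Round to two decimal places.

With the rival's output fixed at 3, Willow's profit is π_W = (76 - 3 - q_W)q_W - (4q_W + 2q_W²) = (73 - q_W)q_W - (4q_W + 2q_W²).
∂π_W/∂q_W = 69 - 6q_W = 0, so q_W = 23/2.

11.50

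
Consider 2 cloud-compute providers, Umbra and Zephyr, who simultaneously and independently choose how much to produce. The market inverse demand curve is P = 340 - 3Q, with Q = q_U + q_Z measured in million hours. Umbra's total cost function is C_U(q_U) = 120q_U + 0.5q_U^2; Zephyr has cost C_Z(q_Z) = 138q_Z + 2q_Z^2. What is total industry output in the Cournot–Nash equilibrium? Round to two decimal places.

Umbra's profit: π_U = (340 - 3Q)q_U - (120q_U + (1/2)q_U²). Setting ∂π_U/∂q_U = 0: 220 - 7q_U - 3(q_Z) = 0.
Zephyr's first-order condition: 202 - 10q_Z - 3(q_U) = 0.
So q_U = (220 - 3q_Z)/7 and q_Z = (202 - 3q_U)/10.
Substituting one into the other gives q_U = 1594/61 and q_Z = 754/61.
Total output Q = 1594/61 + 754/61 = 38.4918.

38.49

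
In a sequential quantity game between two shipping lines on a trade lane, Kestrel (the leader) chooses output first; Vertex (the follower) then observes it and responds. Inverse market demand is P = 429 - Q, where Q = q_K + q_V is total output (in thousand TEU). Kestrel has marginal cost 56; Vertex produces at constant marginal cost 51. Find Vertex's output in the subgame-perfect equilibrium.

The follower Vertex best-responds to any q_K: π_V = (429 - Q)q_V - 51q_V.
∂π_V/∂q_V = 378 - q_K - 2q_V = 0 gives the reaction function q_V = (378 - q_K)/2.
Kestrel substitutes q_V(q_K) into its own profit: π_K = q_K(429 - q_K - (378 - q_K)/2) - 56q_K = (240 - (1/2)q_K)q_K - 56q_K.
The leader's first-order condition 184 - q_K = 0 yields q_K = 184.
Then q_V = (378 - 184)/2 = 97.

97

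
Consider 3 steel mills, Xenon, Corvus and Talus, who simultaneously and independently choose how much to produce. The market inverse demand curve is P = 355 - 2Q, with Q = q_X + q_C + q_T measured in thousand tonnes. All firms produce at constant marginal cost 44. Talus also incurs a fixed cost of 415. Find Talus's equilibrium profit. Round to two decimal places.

2607.53

A representative firm's profit is π_i = q_i(355 - 2Q) - 44q_i.
First-order condition (treating rivals' output as given): 311 - 4q_i - 2·Σ_{j≠i} q_j = 0.
By symmetry each firm produces the same amount; substituting Σ_{j≠i} q_j = 2q_i yields q_i = 311/8.
Price P = 355 - 2·(933/8) = 487/4.
Talus's profit: (487/4 - 44)·(311/8) - 415 = 2607.5313.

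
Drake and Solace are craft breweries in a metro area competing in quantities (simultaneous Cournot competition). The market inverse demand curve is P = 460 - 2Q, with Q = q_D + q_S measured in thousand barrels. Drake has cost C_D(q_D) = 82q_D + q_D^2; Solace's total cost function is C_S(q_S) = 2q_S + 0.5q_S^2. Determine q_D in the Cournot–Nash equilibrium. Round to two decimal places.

37.46

Drake's profit: π_D = (460 - 2Q)q_D - (82q_D + q_D²). Setting ∂π_D/∂q_D = 0: 378 - 6q_D - 2(q_S) = 0.
Solace's profit: π_S = (460 - 2Q)q_S - (2q_S + (1/2)q_S²). Setting ∂π_S/∂q_S = 0: 458 - 5q_S - 2(q_D) = 0.
So q_D = (378 - 2q_S)/6 and q_S = (458 - 2q_D)/5.
Substituting one into the other gives q_D = 487/13 and q_S = 996/13.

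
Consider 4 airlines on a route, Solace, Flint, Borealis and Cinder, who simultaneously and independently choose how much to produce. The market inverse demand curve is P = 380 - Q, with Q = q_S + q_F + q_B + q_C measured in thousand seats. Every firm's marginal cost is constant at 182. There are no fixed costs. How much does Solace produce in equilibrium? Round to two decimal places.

Each firm earns π_i = (380 - Q)q_i - 182q_i.
First-order condition (treating rivals' output as given): 198 - 2q_i - Σ_{j≠i} q_j = 0.
With identical firms every q_j equals q_i, so Σ_{j≠i} q_j = 3q_i and 198 = 5q_i, giving q_i = 198/5.

39.60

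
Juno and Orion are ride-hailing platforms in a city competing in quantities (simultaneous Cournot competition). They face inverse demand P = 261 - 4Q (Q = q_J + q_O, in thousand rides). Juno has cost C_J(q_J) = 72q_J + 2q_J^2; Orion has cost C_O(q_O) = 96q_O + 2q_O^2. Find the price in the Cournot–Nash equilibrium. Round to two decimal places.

Juno's profit: π_J = (261 - 4Q)q_J - (72q_J + 2q_J²). Setting ∂π_J/∂q_J = 0: 189 - 12q_J - 4(q_O) = 0.
Orion's profit: π_O = (261 - 4Q)q_O - (96q_O + 2q_O²). Setting ∂π_O/∂q_O = 0: 165 - 12q_O - 4(q_J) = 0.
Best responses: q_J = (189 - 4q_O)/12, q_O = (165 - 4q_J)/12.
Solving the pair: q_J = 201/16, q_O = 153/16.
Total output Q = 177/8, so price P = 261 - 4·(177/8) = 345/2.

172.50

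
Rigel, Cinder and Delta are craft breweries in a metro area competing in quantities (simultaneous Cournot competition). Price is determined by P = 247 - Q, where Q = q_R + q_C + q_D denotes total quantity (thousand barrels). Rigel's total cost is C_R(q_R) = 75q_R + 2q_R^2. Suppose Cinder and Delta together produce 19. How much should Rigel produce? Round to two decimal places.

With rivals' combined output fixed at 19, Rigel's profit is π_R = (247 - 19 - q_R)q_R - (75q_R + 2q_R²) = (228 - q_R)q_R - (75q_R + 2q_R²).
∂π_R/∂q_R = 153 - 6q_R = 0, so q_R = 51/2.

25.50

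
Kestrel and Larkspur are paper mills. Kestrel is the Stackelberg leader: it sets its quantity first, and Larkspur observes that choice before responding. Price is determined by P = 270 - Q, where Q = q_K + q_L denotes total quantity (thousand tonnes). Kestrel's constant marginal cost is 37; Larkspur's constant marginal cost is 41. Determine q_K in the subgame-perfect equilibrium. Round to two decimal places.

Solve by backward induction. Given q_K, the follower Larkspur maximises π_L = (270 - q_K - q_L)q_L - 41q_L.
Follower FOC: 229 - q_K - 2q_L = 0, so q_L(q_K) = (229 - q_K)/2.
Kestrel substitutes q_L(q_K) into its own profit: π_K = q_K(270 - q_K - (229 - q_K)/2) - 37q_K = (311/2 - (1/2)q_K)q_K - 37q_K.
Leader FOC: 237/2 - q_K = 0, so q_K = 237/2.
Then q_L = (229 - 237/2)/2 = 221/4.

118.50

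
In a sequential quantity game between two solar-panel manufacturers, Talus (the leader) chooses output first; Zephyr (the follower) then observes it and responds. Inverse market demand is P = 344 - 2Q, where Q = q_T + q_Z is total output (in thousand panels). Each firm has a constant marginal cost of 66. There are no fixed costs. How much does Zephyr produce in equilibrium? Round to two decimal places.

34.75

Solve by backward induction. Given q_T, the follower Zephyr maximises π_Z = (344 - 2q_T - 2q_Z)q_Z - 66q_Z.
Setting the follower's marginal profit to zero, 278 - 2q_T - 4q_Z = 0, i.e. q_Z = (278 - 2q_T)/4.
Talus substitutes q_Z(q_T) into its own profit: π_T = q_T(344 - 2q_T - (278 - 2q_T)/2) - 66q_T = (205 - q_T)q_T - 66q_T.
The leader's first-order condition 139 - 2q_T = 0 yields q_T = 139/2.
Then q_Z = (278 - 2·(139/2))/4 = 139/4.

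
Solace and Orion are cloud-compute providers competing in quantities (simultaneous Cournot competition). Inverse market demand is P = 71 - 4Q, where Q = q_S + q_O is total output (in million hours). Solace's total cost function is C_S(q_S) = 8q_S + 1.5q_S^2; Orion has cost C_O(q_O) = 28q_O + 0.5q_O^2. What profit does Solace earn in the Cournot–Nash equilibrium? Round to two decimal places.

124.57

Solace's profit: π_S = (71 - 4Q)q_S - (8q_S + (3/2)q_S²). Setting ∂π_S/∂q_S = 0: 63 - 11q_S - 4(q_O) = 0.
Orion's profit: π_O = (71 - 4Q)q_O - (28q_O + (1/2)q_O²). Setting ∂π_O/∂q_O = 0: 43 - 9q_O - 4(q_S) = 0.
Rearranging gives the reaction functions q_S = (63 - 4q_O)/11 and q_O = (43 - 4q_S)/9.
Substituting one into the other gives q_S = 395/83 and q_O = 221/83.
Price P = 71 - 4·(616/83) = 41.3133.
Solace's profit: 41.3133·(395/83) - 8·(395/83) - (3/2)(395/83)² = 124.5663.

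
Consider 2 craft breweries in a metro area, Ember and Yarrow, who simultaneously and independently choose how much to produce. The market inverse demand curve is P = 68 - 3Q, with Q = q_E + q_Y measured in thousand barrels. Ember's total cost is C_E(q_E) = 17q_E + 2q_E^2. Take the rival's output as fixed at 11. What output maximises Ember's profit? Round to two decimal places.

1.80

With the rival's output fixed at 11, Ember's profit is π_E = (68 - 3·11 - 3q_E)q_E - (17q_E + 2q_E²) = (35 - 3q_E)q_E - (17q_E + 2q_E²).
∂π_E/∂q_E = 18 - 10q_E = 0, so q_E = 9/5.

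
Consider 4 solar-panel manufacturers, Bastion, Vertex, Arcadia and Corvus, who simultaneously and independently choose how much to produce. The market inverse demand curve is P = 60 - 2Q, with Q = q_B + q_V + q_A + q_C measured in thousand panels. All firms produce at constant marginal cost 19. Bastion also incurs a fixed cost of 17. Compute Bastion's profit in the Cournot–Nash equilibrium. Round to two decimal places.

16.62

A representative firm's profit is π_i = q_i(60 - 2Q) - 19q_i.
Setting ∂π_i/∂q_i = 0 with rivals' quantities fixed: 41 - 4q_i - 2·Σ_{j≠i} q_j = 0.
With identical firms every q_j equals q_i, so Σ_{j≠i} q_j = 3q_i and 41 = 10q_i, giving q_i = 41/10.
Price P = 60 - 2·(82/5) = 136/5.
Bastion's profit: (136/5 - 19)·(41/10) - 17 = 831/50.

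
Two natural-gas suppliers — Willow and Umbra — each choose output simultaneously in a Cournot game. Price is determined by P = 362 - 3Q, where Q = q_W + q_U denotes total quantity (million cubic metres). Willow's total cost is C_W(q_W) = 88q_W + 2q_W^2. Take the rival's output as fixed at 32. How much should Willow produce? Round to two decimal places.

17.80

With the rival's output fixed at 32, Willow's profit is π_W = (362 - 3·32 - 3q_W)q_W - (88q_W + 2q_W²) = (266 - 3q_W)q_W - (88q_W + 2q_W²).
∂π_W/∂q_W = 178 - 10q_W = 0, so q_W = 89/5.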